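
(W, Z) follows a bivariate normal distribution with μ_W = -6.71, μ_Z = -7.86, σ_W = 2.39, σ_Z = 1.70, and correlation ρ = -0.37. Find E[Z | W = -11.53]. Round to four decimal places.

For a bivariate normal, E[Z | W=x] = μ_Z + ρ·(σ_Z/σ_W)·(x − μ_W).
E[Z | W=-11.53] = -7.86 + (-0.37)·(1.70/2.39)·(-11.53 − (-6.71)) = -7.86 + (-0.26318)·(-4.82) = -6.5915.

-6.5915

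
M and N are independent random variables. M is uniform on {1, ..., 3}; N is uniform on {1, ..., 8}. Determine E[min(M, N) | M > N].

Outcomes with M > N: (2,1), (3,1), (3,2), each with probability 1/24.
E[min(M, N) | M > N] = (1 + 1 + 2) / 3 = 4/3.

4/3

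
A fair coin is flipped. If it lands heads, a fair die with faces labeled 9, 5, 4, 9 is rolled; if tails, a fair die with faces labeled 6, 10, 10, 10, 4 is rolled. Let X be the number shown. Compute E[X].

E[X | heads] = (9+5+4+9)/4 = 27/4.
E[X | tails] = (6+10+10+10+4)/5 = 8.
E[X] = (1/2)·(27/4) + (1/2)·(8) = 59/8.

59/8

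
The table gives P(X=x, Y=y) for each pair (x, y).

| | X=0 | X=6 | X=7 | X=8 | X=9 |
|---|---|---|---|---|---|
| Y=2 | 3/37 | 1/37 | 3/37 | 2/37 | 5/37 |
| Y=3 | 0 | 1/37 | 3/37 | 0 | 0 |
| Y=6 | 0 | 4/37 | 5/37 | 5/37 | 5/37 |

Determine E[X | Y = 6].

P(Y = 6) = 19/37.
Σ X·P over the event = 6·(4/37) + 7·(5/37) + 8·(5/37) + 9·(5/37) = 144/37.
E[X | Y = 6] = (144/37) / (19/37) = 144/19.

144/19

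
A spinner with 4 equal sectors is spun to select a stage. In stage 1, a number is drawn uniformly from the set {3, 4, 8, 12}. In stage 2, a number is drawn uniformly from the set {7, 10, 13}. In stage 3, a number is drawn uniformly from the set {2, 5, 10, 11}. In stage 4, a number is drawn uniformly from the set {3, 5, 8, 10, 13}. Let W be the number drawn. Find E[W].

631/80

E[W | stage 1] = (3+4+8+12)/4 = 27/4.
E[W | stage 2] = (7+10+13)/3 = 10.
E[W | stage 3] = (2+5+10+11)/4 = 7.
E[W | stage 4] = (3+5+8+10+13)/5 = 39/5.
E[W] = (1/4)·(27/4) + (1/4)·(10) + (1/4)·(7) + (1/4)·(39/5) = 631/80.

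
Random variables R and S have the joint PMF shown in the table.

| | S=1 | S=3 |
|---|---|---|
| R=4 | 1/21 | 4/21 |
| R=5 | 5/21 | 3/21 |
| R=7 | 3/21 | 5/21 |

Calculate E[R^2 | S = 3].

32

P(S = 3) = 4/7.
Σ R^2·P over the event = 16·(4/21) + 25·(3/21) + 49·(5/21) = 128/7.
E[R^2 | S = 3] = (128/7) / (4/7) = 32.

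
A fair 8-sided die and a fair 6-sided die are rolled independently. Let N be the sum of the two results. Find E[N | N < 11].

132/19

P(N < 11) = 19/24.
E[N | N < 11] = (11/2) / (19/24) = 132/19.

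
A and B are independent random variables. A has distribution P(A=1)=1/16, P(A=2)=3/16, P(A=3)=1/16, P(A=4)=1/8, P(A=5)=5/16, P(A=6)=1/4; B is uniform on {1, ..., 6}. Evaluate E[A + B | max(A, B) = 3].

34/7

P(max(A, B) = 3) = 7/96.
Summing (A+B)·P(x,y) over outcomes with max(A, B) = 3 gives 17/48.
E[A + B | max(A, B) = 3] = (17/48) / (7/96) = 34/7.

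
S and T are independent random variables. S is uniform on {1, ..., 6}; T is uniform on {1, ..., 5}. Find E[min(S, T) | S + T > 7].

37/10

P(S + T > 7) = 1/3.
Summing min(S,T)·P(x,y) over outcomes with S + T > 7 gives 37/30.
E[min(S, T) | S + T > 7] = (37/30) / (1/3) = 37/10.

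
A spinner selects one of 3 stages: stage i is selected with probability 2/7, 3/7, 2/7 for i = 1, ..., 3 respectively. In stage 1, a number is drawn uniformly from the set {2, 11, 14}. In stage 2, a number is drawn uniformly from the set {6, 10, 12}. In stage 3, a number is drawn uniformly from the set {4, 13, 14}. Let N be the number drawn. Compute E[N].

E[N | stage 1] = (2+11+14)/3 = 9.
E[N | stage 2] = (6+10+12)/3 = 28/3.
E[N | stage 3] = (4+13+14)/3 = 31/3.
E[N] = (2/7)·(9) + (3/7)·(28/3) + (2/7)·(31/3) = 200/21.

200/21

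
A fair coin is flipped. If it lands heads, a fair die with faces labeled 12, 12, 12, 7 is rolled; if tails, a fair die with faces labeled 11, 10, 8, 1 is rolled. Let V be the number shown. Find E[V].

73/8

E[V | heads] = (12+12+12+7)/4 = 43/4.
E[V | tails] = (11+10+8+1)/4 = 15/2.
By the law of total expectation,
E[V] = (1/2)·(43/4) + (1/2)·(15/2) = 73/8.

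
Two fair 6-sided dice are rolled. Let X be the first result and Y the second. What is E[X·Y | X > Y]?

35/3

P(X > Y) = 5/12.
Summing XY·P(x,y) over outcomes with X > Y gives 175/36.
E[X·Y | X > Y] = (175/36) / (5/12) = 35/3.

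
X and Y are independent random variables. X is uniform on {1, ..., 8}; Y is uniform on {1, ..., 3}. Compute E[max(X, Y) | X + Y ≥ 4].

107/21

P(X + Y ≥ 4) = 7/8.
Summing max(X,Y)·P(x,y) over outcomes with X + Y ≥ 4 gives 107/24.
E[max(X, Y) | X + Y ≥ 4] = (107/24) / (7/8) = 107/21.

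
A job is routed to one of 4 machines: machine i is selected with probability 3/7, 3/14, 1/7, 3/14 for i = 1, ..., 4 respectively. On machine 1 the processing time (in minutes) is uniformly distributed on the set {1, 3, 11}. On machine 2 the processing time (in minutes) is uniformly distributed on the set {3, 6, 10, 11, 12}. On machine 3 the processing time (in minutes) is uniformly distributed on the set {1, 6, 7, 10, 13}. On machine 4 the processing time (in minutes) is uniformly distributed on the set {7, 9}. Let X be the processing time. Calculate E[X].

E[X | machine 1] = (1+3+11)/3 = 5.
E[X | machine 2] = (3+6+10+11+12)/5 = 42/5.
E[X | machine 3] = (1+6+7+10+13)/5 = 37/5.
E[X | machine 4] = (7+9)/2 = 8.
E[X] = (3/7)·(5) + (3/14)·(42/5) + (1/7)·(37/5) + (3/14)·(8) = 47/7.

47/7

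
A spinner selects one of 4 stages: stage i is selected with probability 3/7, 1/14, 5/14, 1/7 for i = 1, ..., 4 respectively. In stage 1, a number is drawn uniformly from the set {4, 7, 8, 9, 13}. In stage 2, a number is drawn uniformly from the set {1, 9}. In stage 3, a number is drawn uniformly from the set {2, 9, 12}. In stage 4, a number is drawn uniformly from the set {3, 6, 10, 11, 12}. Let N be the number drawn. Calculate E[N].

E[N | stage 1] = (4+7+8+9+13)/5 = 41/5.
E[N | stage 2] = (1+9)/2 = 5.
E[N | stage 3] = (2+9+12)/3 = 23/3.
E[N | stage 4] = (3+6+10+11+12)/5 = 42/5.
E[N] = (3/7)·(41/5) + (1/14)·(5) + (5/14)·(23/3) + (1/7)·(42/5) = 164/21.

164/21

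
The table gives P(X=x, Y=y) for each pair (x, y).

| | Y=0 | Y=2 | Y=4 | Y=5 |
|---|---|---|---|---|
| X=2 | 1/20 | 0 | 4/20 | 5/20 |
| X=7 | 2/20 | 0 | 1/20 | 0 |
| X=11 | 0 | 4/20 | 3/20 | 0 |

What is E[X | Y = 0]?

16/3

P(Y = 0) = 3/20.
Σ X·P over the event = 2·(1/20) + 7·(2/20) = 4/5.
E[X | Y = 0] = (4/5) / (3/20) = 16/3.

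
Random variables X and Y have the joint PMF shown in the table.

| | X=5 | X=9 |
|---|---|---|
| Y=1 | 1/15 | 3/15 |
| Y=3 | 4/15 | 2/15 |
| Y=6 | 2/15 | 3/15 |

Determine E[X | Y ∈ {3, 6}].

75/11

P(Y ∈ {3, 6}) = 11/15.
Σ X·P over the event = 5·(4/15) + 5·(2/15) + 9·(2/15) + 9·(3/15) = 5.
E[X | Y ∈ {3, 6}] = (5) / (11/15) = 75/11.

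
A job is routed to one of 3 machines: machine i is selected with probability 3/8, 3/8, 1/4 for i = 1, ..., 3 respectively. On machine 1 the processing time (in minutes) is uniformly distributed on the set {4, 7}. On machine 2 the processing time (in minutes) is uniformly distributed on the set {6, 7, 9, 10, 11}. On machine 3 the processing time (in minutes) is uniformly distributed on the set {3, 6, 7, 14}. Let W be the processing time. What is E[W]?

E[W | machine 1] = (4+7)/2 = 11/2.
E[W | machine 2] = (6+7+9+10+11)/5 = 43/5.
E[W | machine 3] = (3+6+7+14)/4 = 15/2.
By the law of total expectation,
E[W] = (3/8)·(11/2) + (3/8)·(43/5) + (1/4)·(15/2) = 573/80.

573/80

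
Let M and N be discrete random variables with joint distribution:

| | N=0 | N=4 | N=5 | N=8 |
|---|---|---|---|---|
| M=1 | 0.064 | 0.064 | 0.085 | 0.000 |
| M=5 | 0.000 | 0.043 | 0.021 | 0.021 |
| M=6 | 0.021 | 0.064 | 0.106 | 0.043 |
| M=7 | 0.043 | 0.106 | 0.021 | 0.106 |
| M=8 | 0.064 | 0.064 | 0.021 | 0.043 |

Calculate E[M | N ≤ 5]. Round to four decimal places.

5.1601

P(N ≤ 5) = 0.787.
Summing M·P(M=x,N=y) over the conditioning event gives 4.061.
E[M | N ≤ 5] = (4.061) / (0.787) = 5.1601.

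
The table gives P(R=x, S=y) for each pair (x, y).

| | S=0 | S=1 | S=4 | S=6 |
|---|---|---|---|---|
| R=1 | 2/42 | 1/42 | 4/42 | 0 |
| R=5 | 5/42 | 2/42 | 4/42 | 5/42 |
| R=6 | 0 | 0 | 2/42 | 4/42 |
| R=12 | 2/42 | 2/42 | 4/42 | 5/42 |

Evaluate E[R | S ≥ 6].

P(S ≥ 6) = 1/3.
Σ R·P over the event = 5·(5/42) + 6·(4/42) + 12·(5/42) = 109/42.
E[R | S ≥ 6] = (109/42) / (1/3) = 109/14.

109/14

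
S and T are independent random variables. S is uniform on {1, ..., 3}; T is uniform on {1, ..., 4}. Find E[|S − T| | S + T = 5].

5/3

Outcomes with S + T = 5: (1,4), (2,3), (3,2), each with probability 1/12.
E[|S − T| | S + T = 5] = (3 + 1 + 1) / 3 = 5/3.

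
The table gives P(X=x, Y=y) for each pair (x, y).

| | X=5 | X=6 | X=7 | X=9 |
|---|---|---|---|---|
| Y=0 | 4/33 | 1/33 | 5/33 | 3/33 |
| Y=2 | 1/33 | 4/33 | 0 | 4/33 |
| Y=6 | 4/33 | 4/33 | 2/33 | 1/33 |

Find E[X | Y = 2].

65/9

P(Y = 2) = 3/11.
Σ X·P over the event = 5·(1/33) + 6·(4/33) + 9·(4/33) = 65/33.
E[X | Y = 2] = (65/33) / (3/11) = 65/9.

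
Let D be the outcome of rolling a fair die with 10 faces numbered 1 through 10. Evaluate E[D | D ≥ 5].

15/2

Given D ≥ 5, D is equally likely to be any of {5, 6, 7, 8, 9, 10}.
E[D | D ≥ 5] = (5 + 6 + 7 + 8 + 9 + 10) / 6 = 15/2.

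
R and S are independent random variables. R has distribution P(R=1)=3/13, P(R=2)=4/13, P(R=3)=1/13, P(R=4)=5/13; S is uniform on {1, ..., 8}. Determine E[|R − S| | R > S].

P(R > S) = 21/104.
Summing |R−S|·P(x,y) over outcomes with R > S gives 37/104.
E[|R − S| | R > S] = (37/104) / (21/104) = 37/21.

37/21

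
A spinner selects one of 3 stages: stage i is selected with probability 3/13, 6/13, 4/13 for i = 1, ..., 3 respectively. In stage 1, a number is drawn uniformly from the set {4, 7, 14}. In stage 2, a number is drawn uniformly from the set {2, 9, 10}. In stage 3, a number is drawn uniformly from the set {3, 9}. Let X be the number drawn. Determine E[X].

E[X | stage 1] = (4+7+14)/3 = 25/3.
E[X | stage 2] = (2+9+10)/3 = 7.
E[X | stage 3] = (3+9)/2 = 6.
By the law of total expectation,
E[X] = (3/13)·(25/3) + (6/13)·(7) + (4/13)·(6) = 7.

7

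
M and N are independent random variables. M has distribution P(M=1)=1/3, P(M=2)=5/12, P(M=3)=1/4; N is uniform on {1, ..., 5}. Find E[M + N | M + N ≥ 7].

80/11

P(M + N ≥ 7) = 11/60.
Summing (M+N)·P(x,y) over outcomes with M + N ≥ 7 gives 4/3.
E[M + N | M + N ≥ 7] = (4/3) / (11/60) = 80/11.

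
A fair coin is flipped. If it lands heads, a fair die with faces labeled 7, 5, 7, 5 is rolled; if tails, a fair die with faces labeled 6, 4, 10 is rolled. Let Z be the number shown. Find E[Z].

19/3

E[Z | heads] = (7+5+7+5)/4 = 6.
E[Z | tails] = (6+4+10)/3 = 20/3.
By the law of total expectation,
E[Z] = (1/2)·(6) + (1/2)·(20/3) = 19/3.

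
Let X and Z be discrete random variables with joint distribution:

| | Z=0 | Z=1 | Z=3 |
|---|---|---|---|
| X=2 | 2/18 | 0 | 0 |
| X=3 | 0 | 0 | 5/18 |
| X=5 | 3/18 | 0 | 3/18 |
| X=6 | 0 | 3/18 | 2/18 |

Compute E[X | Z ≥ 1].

P(Z ≥ 1) = 13/18.
Σ X·P over the event = 3·(5/18) + 5·(3/18) + 6·(3/18) + 6·(2/18) = 10/3.
E[X | Z ≥ 1] = (10/3) / (13/18) = 60/13.

60/13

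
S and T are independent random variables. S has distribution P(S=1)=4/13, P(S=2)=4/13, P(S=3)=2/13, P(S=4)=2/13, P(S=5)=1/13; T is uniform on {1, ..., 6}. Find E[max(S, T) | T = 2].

35/13

P(T = 2) = 1/6.
Summing max(S,T)·P(x,y) over outcomes with T = 2 gives 35/78.
E[max(S, T) | T = 2] = (35/78) / (1/6) = 35/13.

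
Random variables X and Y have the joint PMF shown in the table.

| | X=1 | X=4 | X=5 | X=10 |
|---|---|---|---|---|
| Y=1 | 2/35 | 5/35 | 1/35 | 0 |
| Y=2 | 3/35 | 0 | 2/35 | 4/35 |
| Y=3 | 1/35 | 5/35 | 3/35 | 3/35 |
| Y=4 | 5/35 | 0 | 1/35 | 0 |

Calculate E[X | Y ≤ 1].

27/8

P(Y ≤ 1) = 8/35.
Σ X·P over the event = 1·(2/35) + 4·(5/35) + 5·(1/35) = 27/35.
E[X | Y ≤ 1] = (27/35) / (8/35) = 27/8.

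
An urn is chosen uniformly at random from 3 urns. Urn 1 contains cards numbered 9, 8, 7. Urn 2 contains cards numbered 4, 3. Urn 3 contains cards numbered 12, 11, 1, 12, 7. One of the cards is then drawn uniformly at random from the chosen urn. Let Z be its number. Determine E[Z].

E[Z | urn 1] = (9+8+7)/3 = 8.
E[Z | urn 2] = (4+3)/2 = 7/2.
E[Z | urn 3] = (12+11+1+12+7)/5 = 43/5.
E[Z] = (1/3)·(8) + (1/3)·(7/2) + (1/3)·(43/5) = 67/10.

67/10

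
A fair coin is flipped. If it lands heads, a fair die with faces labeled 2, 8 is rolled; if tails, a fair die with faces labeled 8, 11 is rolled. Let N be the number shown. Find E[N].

29/4

E[N | heads] = (2+8)/2 = 5.
E[N | tails] = (8+11)/2 = 19/2.
By the law of total expectation,
E[N] = (1/2)·(5) + (1/2)·(19/2) = 29/4.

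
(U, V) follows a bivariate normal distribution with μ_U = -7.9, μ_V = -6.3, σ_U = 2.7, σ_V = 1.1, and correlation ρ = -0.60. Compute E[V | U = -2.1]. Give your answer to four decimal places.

-7.7178

E[V | U=x] = μ_V + ρ(σ_V/σ_U)(x − μ_U) for jointly normal variables.
E[V | U=-2.1] = -6.3 + (-0.60)·(1.1/2.7)·(-2.1 − (-7.9)) = -6.3 + (-0.24444)·(5.8) = -7.7178.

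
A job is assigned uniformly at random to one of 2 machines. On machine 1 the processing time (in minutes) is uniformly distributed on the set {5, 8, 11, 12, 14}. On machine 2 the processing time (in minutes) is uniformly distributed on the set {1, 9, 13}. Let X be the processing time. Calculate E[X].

E[X | machine 1] = (5+8+11+12+14)/5 = 10.
E[X | machine 2] = (1+9+13)/3 = 23/3.
By the law of total expectation,
E[X] = (1/2)·(10) + (1/2)·(23/3) = 53/6.

53/6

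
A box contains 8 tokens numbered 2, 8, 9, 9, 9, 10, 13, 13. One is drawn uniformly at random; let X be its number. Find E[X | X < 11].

P(X < 11) = 3/4.
Σ over the event: 2·1/8 + 8·1/8 + 9·3/8 + 10·1/8 = 47/8.
E[X | X < 11] = (47/8) / (3/4) = 47/6.

47/6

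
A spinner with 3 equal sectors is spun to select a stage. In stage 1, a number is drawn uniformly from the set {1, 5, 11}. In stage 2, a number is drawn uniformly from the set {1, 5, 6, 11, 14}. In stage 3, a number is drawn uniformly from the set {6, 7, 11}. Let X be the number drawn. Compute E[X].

E[X | stage 1] = (1+5+11)/3 = 17/3.
E[X | stage 2] = (1+5+6+11+14)/5 = 37/5.
E[X | stage 3] = (6+7+11)/3 = 8.
E[X] = (1/3)·(17/3) + (1/3)·(37/5) + (1/3)·(8) = 316/45.

316/45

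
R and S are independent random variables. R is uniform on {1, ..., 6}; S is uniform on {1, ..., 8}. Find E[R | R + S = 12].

5

Outcomes with R + S = 12: (4,8), (5,7), (6,6), each with probability 1/48.
E[R | R + S = 12] = (4 + 5 + 6) / 3 = 5.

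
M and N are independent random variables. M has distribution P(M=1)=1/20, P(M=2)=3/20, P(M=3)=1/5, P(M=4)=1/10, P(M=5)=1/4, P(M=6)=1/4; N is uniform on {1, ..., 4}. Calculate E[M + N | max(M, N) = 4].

P(max(M, N) = 4) = 1/5.
Summing (M+N)·P(x,y) over outcomes with max(M, N) = 4 gives 103/80.
E[M + N | max(M, N) = 4] = (103/80) / (1/5) = 103/16.

103/16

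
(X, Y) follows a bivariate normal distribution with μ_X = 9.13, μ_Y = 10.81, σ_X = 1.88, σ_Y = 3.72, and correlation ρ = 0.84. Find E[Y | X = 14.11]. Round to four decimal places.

For a bivariate normal, E[Y | X=x] = μ_Y + ρ·(σ_Y/σ_X)·(x − μ_X).
E[Y | X=14.11] = 10.81 + (0.84)·(3.72/1.88)·(14.11 − (9.13)) = 10.81 + (1.66213)·(4.98) = 19.0874.

19.0874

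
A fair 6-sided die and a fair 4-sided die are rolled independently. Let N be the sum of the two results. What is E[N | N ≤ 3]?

8/3

P(N ≤ 3) = 1/8.
Σ over the event: 2·1/24 + 3·1/12 = 1/3.
E[N | N ≤ 3] = (1/3) / (1/8) = 8/3.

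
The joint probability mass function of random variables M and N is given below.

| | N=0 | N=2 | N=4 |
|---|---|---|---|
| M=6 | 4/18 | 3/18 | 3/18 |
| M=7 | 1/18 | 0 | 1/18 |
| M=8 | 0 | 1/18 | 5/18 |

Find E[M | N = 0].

P(N = 0) = 5/18.
Σ M·P over the event = 6·(4/18) + 7·(1/18) = 31/18.
E[M | N = 0] = (31/18) / (5/18) = 31/5.

31/5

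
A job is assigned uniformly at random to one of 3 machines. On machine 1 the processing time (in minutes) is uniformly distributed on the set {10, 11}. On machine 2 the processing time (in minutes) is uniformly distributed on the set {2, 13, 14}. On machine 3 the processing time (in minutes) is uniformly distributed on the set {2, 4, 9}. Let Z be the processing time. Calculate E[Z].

151/18

E[Z | machine 1] = (10+11)/2 = 21/2.
E[Z | machine 2] = (2+13+14)/3 = 29/3.
E[Z | machine 3] = (2+4+9)/3 = 5.
E[Z] = (1/3)·(21/2) + (1/3)·(29/3) + (1/3)·(5) = 151/18.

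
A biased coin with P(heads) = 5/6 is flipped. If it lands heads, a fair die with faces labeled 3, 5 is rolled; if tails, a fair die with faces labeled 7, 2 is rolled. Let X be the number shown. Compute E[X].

E[X | heads] = (3+5)/2 = 4.
E[X | tails] = (7+2)/2 = 9/2.
By the law of total expectation,
E[X] = (5/6)·(4) + (1/6)·(9/2) = 49/12.

49/12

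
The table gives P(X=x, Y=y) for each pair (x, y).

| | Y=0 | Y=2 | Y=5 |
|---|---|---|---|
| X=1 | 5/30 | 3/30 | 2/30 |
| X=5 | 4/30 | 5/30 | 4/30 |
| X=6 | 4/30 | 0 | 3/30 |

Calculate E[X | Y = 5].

40/9

P(Y = 5) = 3/10.
Summing X·P(X=x,Y=y) over the conditioning event gives 4/3.
E[X | Y = 5] = (4/3) / (3/10) = 40/9.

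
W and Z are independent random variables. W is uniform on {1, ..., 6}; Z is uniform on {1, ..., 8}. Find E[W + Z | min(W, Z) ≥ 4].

P(min(W, Z) ≥ 4) = 5/16.
Summing (W+Z)·P(x,y) over outcomes with min(W, Z) ≥ 4 gives 55/16.
E[W + Z | min(W, Z) ≥ 4] = (55/16) / (5/16) = 11.

11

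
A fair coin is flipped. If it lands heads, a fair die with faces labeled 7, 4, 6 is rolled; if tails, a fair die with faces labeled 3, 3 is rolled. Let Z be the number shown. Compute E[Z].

E[Z | heads] = (7+4+6)/3 = 17/3.
E[Z | tails] = (3+3)/2 = 3.
By the law of total expectation,
E[Z] = (1/2)·(17/3) + (1/2)·(3) = 13/3.

13/3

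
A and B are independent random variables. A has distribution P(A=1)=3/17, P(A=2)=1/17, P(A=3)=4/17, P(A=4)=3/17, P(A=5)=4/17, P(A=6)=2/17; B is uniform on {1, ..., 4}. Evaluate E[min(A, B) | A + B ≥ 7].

89/30

P(A + B ≥ 7) = 15/34.
Summing min(A,B)·P(x,y) over outcomes with A + B ≥ 7 gives 89/68.
E[min(A, B) | A + B ≥ 7] = (89/68) / (15/34) = 89/30.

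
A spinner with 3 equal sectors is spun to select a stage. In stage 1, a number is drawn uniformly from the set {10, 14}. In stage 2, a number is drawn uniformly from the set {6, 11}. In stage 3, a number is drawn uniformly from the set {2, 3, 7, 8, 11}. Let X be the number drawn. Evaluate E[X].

E[X | stage 1] = (10+14)/2 = 12.
E[X | stage 2] = (6+11)/2 = 17/2.
E[X | stage 3] = (2+3+7+8+11)/5 = 31/5.
By the law of total expectation,
E[X] = (1/3)·(12) + (1/3)·(17/2) + (1/3)·(31/5) = 89/10.

89/10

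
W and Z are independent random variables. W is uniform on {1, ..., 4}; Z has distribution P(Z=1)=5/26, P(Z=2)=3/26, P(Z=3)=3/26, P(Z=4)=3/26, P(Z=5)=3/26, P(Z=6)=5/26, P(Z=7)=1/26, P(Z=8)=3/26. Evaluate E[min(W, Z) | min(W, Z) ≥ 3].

P(min(W, Z) ≥ 3) = 9/26.
Summing min(W,Z)·P(x,y) over outcomes with min(W, Z) ≥ 3 gives 123/104.
E[min(W, Z) | min(W, Z) ≥ 3] = (123/104) / (9/26) = 41/12.

41/12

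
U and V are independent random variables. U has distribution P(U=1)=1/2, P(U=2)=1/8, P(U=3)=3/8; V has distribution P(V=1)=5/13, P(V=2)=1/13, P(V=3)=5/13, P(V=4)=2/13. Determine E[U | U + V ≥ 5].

94/39

P(U + V ≥ 5) = 3/8.
Summing U·P(x,y) over outcomes with U + V ≥ 5 gives 47/52.
E[U | U + V ≥ 5] = (47/52) / (3/8) = 94/39.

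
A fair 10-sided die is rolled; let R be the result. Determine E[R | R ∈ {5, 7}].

6

P(R ∈ {5, 7}) = 1/5.
Σ over the event: 5·1/10 + 7·1/10 = 6/5.
E[R | R ∈ {5, 7}] = (6/5) / (1/5) = 6.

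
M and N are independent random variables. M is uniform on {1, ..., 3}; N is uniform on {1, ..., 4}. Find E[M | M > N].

8/3

Outcomes with M > N: (2,1), (3,1), (3,2), each with probability 1/12.
E[M | M > N] = (2 + 3 + 3) / 3 = 8/3.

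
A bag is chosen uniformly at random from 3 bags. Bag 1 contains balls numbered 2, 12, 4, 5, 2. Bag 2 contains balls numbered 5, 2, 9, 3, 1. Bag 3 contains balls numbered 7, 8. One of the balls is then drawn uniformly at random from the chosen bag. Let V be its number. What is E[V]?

11/2

E[V | bag 1] = (2+12+4+5+2)/5 = 5.
E[V | bag 2] = (5+2+9+3+1)/5 = 4.
E[V | bag 3] = (7+8)/2 = 15/2.
E[V] = (1/3)·(5) + (1/3)·(4) + (1/3)·(15/2) = 11/2.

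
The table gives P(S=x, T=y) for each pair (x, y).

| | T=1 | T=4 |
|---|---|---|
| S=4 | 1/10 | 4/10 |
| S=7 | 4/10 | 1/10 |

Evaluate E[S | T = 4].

23/5

P(T = 4) = 1/2.
Σ S·P over the event = 4·(4/10) + 7·(1/10) = 23/10.
E[S | T = 4] = (23/10) / (1/2) = 23/5.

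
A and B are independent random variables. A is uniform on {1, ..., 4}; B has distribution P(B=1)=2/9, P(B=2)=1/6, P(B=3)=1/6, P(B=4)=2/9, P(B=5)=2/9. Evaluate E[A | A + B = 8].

P(A + B = 8) = 1/9.
Summing A·P(x,y) over outcomes with A + B = 8 gives 7/18.
E[A | A + B = 8] = (7/18) / (1/9) = 7/2.

7/2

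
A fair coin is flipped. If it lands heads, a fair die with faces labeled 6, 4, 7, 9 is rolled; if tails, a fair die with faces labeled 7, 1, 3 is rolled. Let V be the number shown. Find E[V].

E[V | heads] = (6+4+7+9)/4 = 13/2.
E[V | tails] = (7+1+3)/3 = 11/3.
E[V] = (1/2)·(13/2) + (1/2)·(11/3) = 61/12.

61/12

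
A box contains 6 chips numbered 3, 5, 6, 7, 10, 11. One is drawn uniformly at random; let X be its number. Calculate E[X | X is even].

8

P(X is even) = 1/3.
Σ over the event: 6·1/6 + 10·1/6 = 8/3.
E[X | X is even] = (8/3) / (1/3) = 8.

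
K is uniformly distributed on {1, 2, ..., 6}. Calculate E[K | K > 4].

Given K > 4, K is equally likely to be any of {5, 6}.
E[K | K > 4] = (5 + 6) / 2 = 11/2.

11/2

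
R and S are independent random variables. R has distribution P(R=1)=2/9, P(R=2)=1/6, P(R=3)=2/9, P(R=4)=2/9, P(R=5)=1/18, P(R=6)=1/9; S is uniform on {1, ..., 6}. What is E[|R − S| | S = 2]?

P(S = 2) = 1/6.
Summing |R−S|·P(x,y) over outcomes with S = 2 gives 1/4.
E[|R − S| | S = 2] = (1/4) / (1/6) = 3/2.

3/2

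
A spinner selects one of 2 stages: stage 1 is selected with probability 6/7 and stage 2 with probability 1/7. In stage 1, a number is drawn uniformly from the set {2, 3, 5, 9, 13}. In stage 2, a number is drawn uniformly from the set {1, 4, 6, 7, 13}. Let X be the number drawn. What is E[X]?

E[X | stage 1] = (2+3+5+9+13)/5 = 32/5.
E[X | stage 2] = (1+4+6+7+13)/5 = 31/5.
By the law of total expectation,
E[X] = (6/7)·(32/5) + (1/7)·(31/5) = 223/35.

223/35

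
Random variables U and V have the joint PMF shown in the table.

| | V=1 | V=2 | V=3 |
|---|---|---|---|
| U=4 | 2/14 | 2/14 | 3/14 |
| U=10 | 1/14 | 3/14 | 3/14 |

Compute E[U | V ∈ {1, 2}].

7

P(V ∈ {1, 2}) = 4/7.
Σ U·P over the event = 4·(2/14) + 4·(2/14) + 10·(1/14) + 10·(3/14) = 4.
E[U | V ∈ {1, 2}] = (4) / (4/7) = 7.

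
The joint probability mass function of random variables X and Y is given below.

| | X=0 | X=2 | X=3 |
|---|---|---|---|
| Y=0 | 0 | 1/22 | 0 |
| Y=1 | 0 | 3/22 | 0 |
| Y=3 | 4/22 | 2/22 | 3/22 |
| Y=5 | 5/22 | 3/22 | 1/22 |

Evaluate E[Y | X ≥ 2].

38/13

P(X ≥ 2) = 13/22.
Σ Y·P over the event = 0·(1/22) + 1·(3/22) + 3·(2/22) + 5·(3/22) + 3·(3/22) + 5·(1/22) = 19/11.
E[Y | X ≥ 2] = (19/11) / (13/22) = 38/13.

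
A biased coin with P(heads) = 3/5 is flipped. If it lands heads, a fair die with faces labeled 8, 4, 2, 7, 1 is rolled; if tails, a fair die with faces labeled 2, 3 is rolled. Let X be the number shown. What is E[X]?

91/25

E[X | heads] = (8+4+2+7+1)/5 = 22/5.
E[X | tails] = (2+3)/2 = 5/2.
By the law of total expectation,
E[X] = (3/5)·(22/5) + (2/5)·(5/2) = 91/25.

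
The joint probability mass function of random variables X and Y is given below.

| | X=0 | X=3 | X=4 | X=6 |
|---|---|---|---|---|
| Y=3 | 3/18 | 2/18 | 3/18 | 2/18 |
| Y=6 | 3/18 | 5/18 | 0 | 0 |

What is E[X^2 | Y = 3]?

69/5

P(Y = 3) = 5/9.
Σ X^2·P over the event = 0·(3/18) + 9·(2/18) + 16·(3/18) + 36·(2/18) = 23/3.
E[X^2 | Y = 3] = (23/3) / (5/9) = 69/5.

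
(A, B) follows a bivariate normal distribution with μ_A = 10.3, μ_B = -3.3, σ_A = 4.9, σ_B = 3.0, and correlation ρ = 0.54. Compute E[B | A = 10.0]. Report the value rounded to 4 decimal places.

E[B | A=x] = μ_B + ρ(σ_B/σ_A)(x − μ_A) for jointly normal variables.
E[B | A=10.0] = -3.3 + (0.54)·(3.0/4.9)·(10.0 − (10.3)) = -3.3 + (0.33061)·(-0.3) = -3.3992.

-3.3992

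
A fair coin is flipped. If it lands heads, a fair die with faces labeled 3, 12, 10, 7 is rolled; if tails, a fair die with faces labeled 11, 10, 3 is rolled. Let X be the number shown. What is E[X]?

E[X | heads] = (3+12+10+7)/4 = 8.
E[X | tails] = (11+10+3)/3 = 8.
E[X] = (1/2)·(8) + (1/2)·(8) = 8.

8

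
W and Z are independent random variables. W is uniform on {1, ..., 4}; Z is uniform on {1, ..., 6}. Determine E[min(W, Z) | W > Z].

5/3

P(W > Z) = 1/4.
Summing min(W,Z)·P(x,y) over outcomes with W > Z gives 5/12.
E[min(W, Z) | W > Z] = (5/12) / (1/4) = 5/3.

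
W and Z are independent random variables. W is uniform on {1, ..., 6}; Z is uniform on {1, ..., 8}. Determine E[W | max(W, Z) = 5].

35/9

Outcomes with max(W, Z) = 5: (1,5), (2,5), (3,5), (4,5), (5,1), (5,2), (5,3), (5,4), (5,5), each with probability 1/48.
E[W | max(W, Z) = 5] = (1 + 2 + 3 + 4 + 5 + 5 + 5 + 5 + 5) / 9 = 35/9.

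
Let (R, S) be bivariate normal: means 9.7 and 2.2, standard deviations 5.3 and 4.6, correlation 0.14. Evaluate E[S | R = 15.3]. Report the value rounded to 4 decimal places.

2.8805

The regression of S on R has slope ρ·σ_S/σ_R and passes through (μ_R, μ_S).
E[S | R=15.3] = 2.2 + (0.14)·(4.6/5.3)·(15.3 − (9.7)) = 2.2 + (0.12151)·(5.6) = 2.8805.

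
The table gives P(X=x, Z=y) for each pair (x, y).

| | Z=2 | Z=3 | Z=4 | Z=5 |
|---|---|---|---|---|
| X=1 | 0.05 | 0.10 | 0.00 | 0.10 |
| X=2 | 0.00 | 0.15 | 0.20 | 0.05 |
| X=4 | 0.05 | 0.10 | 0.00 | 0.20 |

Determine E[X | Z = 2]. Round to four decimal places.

P(Z = 2) = 0.10.
Σ X·P over the event = 1·(0.05) + 4·(0.05) = 0.25.
E[X | Z = 2] = (0.25) / (0.10) = 2.5000.

2.5000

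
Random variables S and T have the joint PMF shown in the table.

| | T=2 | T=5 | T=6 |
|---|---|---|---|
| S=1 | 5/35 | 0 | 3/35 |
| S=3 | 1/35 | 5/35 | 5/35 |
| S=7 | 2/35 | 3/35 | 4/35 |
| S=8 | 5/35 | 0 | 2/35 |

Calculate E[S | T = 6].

P(T = 6) = 2/5.
Summing S·P(S=x,T=y) over the conditioning event gives 62/35.
E[S | T = 6] = (62/35) / (2/5) = 31/7.

31/7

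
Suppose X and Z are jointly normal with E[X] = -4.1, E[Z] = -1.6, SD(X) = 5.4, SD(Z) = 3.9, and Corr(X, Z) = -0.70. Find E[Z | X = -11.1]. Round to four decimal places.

1.9389

For a bivariate normal, E[Z | X=x] = μ_Z + ρ·(σ_Z/σ_X)·(x − μ_X).
E[Z | X=-11.1] = -1.6 + (-0.70)·(3.9/5.4)·(-11.1 − (-4.1)) = -1.6 + (-0.50556)·(-7) = 1.9389.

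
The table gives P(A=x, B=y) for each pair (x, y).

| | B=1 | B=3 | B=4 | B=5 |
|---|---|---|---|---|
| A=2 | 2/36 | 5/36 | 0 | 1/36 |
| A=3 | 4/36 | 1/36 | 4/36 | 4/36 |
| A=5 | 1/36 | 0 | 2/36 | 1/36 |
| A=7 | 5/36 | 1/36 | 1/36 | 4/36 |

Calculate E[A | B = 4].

29/7

P(B = 4) = 7/36.
Σ A·P over the event = 3·(4/36) + 5·(2/36) + 7·(1/36) = 29/36.
E[A | B = 4] = (29/36) / (7/36) = 29/7.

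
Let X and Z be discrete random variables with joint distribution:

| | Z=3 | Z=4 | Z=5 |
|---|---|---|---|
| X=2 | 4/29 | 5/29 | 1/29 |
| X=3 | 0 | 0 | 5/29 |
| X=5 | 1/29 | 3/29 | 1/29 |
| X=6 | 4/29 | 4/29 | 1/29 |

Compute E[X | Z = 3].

P(Z = 3) = 9/29.
Σ X·P over the event = 2·(4/29) + 5·(1/29) + 6·(4/29) = 37/29.
E[X | Z = 3] = (37/29) / (9/29) = 37/9.

37/9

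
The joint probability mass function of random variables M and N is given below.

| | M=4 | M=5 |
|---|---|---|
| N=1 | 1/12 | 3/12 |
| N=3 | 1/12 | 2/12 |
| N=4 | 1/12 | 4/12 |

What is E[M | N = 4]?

P(N = 4) = 5/12.
Σ M·P over the event = 4·(1/12) + 5·(4/12) = 2.
E[M | N = 4] = (2) / (5/12) = 24/5.

24/5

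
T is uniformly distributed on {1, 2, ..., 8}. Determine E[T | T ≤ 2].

Given T ≤ 2, T is equally likely to be any of {1, 2}.
E[T | T ≤ 2] = (1 + 2) / 2 = 3/2.

3/2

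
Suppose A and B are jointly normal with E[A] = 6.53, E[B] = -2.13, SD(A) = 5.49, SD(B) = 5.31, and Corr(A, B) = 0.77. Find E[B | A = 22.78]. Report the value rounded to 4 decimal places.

9.9723

E[B | A=x] = μ_B + ρ(σ_B/σ_A)(x − μ_A) for jointly normal variables.
E[B | A=22.78] = -2.13 + (0.77)·(5.31/5.49)·(22.78 − (6.53)) = -2.13 + (0.744754)·(16.25) = 9.9723.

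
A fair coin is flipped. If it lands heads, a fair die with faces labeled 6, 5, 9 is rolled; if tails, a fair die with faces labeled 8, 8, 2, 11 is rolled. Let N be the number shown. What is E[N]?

E[N | heads] = (6+5+9)/3 = 20/3.
E[N | tails] = (8+8+2+11)/4 = 29/4.
By the law of total expectation,
E[N] = (1/2)·(20/3) + (1/2)·(29/4) = 167/24.

167/24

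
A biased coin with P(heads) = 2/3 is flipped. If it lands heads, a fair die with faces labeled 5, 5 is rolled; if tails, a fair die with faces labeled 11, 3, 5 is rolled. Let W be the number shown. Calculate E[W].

E[W | heads] = (5+5)/2 = 5.
E[W | tails] = (11+3+5)/3 = 19/3.
By the law of total expectation,
E[W] = (2/3)·(5) + (1/3)·(19/3) = 49/9.

49/9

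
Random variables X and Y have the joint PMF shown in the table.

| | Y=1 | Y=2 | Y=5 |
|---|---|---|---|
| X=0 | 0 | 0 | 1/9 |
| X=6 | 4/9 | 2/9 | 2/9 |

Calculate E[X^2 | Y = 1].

36

P(Y = 1) = 4/9.
Σ X^2·P over the event = 36·(4/9) = 16.
E[X^2 | Y = 1] = (16) / (4/9) = 36.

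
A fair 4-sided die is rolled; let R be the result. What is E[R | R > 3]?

Given R > 3, R is equally likely to be any of {4}.
E[R | R > 3] = (4) / 1 = 4.

4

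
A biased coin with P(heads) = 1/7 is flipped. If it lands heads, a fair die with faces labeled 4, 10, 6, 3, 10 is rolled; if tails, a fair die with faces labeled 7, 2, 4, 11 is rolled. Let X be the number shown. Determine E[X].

E[X | heads] = (4+10+6+3+10)/5 = 33/5.
E[X | tails] = (7+2+4+11)/4 = 6.
E[X] = (1/7)·(33/5) + (6/7)·(6) = 213/35.

213/35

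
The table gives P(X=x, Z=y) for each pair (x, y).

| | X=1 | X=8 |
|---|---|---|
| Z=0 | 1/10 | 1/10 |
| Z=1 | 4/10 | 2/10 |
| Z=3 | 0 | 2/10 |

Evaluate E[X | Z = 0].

P(Z = 0) = 1/5.
Summing X·P(X=x,Z=y) over the conditioning event gives 9/10.
E[X | Z = 0] = (9/10) / (1/5) = 9/2.

9/2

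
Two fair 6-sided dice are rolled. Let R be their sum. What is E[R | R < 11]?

P(R < 11) = 11/12.
E[R | R < 11] = (109/18) / (11/12) = 218/33.

218/33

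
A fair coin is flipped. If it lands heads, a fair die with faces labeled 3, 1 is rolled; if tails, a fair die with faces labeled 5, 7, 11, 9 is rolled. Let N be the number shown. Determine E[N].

E[N | heads] = (3+1)/2 = 2.
E[N | tails] = (5+7+11+9)/4 = 8.
E[N] = (1/2)·(2) + (1/2)·(8) = 5.

5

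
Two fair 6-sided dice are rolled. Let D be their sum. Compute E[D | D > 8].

10

P(D > 8) = 5/18.
Σ over the event: 9·1/9 + 10·1/12 + 11·1/18 + 12·1/36 = 25/9.
E[D | D > 8] = (25/9) / (5/18) = 10.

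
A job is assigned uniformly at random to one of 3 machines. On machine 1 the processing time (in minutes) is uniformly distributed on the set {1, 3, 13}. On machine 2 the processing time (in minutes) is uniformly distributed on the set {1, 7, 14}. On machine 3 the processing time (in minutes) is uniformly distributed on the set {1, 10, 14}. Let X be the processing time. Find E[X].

64/9

E[X | machine 1] = (1+3+13)/3 = 17/3.
E[X | machine 2] = (1+7+14)/3 = 22/3.
E[X | machine 3] = (1+10+14)/3 = 25/3.
By the law of total expectation,
E[X] = (1/3)·(17/3) + (1/3)·(22/3) + (1/3)·(25/3) = 64/9.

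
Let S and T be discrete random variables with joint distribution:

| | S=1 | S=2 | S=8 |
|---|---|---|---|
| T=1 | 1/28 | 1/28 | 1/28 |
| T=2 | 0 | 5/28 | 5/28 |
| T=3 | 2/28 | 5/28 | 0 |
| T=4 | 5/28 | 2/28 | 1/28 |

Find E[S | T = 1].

11/3

P(T = 1) = 3/28.
Summing S·P(S=x,T=y) over the conditioning event gives 11/28.
E[S | T = 1] = (11/28) / (3/28) = 11/3.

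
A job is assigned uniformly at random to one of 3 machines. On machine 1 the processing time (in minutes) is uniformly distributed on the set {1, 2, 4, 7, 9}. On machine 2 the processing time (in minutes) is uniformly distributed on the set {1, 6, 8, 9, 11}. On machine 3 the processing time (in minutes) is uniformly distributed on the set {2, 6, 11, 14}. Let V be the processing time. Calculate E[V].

E[V | machine 1] = (1+2+4+7+9)/5 = 23/5.
E[V | machine 2] = (1+6+8+9+11)/5 = 7.
E[V | machine 3] = (2+6+11+14)/4 = 33/4.
E[V] = (1/3)·(23/5) + (1/3)·(7) + (1/3)·(33/4) = 397/60.

397/60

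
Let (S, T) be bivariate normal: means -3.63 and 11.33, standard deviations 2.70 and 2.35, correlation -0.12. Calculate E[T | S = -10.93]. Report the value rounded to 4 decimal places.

12.0924

The regression of T on S has slope ρ·σ_T/σ_S and passes through (μ_S, μ_T).
E[T | S=-10.93] = 11.33 + (-0.12)·(2.35/2.70)·(-10.93 − (-3.63)) = 11.33 + (-0.10444)·(-7.3) = 12.0924.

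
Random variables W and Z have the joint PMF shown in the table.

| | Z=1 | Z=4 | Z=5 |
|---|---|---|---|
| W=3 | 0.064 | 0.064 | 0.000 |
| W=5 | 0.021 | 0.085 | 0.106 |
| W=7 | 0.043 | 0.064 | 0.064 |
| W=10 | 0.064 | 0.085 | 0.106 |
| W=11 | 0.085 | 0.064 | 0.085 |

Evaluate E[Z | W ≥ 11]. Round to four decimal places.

3.2735

P(W ≥ 11) = 0.234.
Σ Z·P over the event = 1·(0.085) + 4·(0.064) + 5·(0.085) = 0.766.
E[Z | W ≥ 11] = (0.766) / (0.234) = 3.2735.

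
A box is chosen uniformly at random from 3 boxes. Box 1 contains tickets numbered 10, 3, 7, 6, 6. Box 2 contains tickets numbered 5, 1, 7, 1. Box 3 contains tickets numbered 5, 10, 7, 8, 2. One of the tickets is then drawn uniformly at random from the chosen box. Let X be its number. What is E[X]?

E[X | box 1] = (10+3+7+6+6)/5 = 32/5.
E[X | box 2] = (5+1+7+1)/4 = 7/2.
E[X | box 3] = (5+10+7+8+2)/5 = 32/5.
By the law of total expectation,
E[X] = (1/3)·(32/5) + (1/3)·(7/2) + (1/3)·(32/5) = 163/30.

163/30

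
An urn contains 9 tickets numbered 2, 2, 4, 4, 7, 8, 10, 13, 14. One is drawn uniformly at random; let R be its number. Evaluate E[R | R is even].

P(R is even) = 7/9.
Σ over the event: 2·2/9 + 4·2/9 + 8·1/9 + 10·1/9 + 14·1/9 = 44/9.
E[R | R is even] = (44/9) / (7/9) = 44/7.

44/7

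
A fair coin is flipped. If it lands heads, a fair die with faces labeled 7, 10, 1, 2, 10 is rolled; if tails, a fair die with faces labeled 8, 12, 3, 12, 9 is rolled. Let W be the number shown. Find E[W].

37/5

E[W | heads] = (7+10+1+2+10)/5 = 6.
E[W | tails] = (8+12+3+12+9)/5 = 44/5.
By the law of total expectation,
E[W] = (1/2)·(6) + (1/2)·(44/5) = 37/5.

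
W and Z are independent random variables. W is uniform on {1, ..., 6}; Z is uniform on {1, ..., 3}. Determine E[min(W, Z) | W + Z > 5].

Outcomes with W + Z > 5: (3,3), (4,2), (4,3), (5,1), (5,2), (5,3), (6,1), (6,2), (6,3), each with probability 1/18.
E[min(W, Z) | W + Z > 5] = (3 + 2 + 3 + 1 + 2 + 3 + 1 + 2 + 3) / 9 = 20/9.

20/9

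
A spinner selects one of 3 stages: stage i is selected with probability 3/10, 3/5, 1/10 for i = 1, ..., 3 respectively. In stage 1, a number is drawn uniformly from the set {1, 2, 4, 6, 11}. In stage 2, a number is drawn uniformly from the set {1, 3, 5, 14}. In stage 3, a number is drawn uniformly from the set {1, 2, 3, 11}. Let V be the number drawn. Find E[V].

E[V | stage 1] = (1+2+4+6+11)/5 = 24/5.
E[V | stage 2] = (1+3+5+14)/4 = 23/4.
E[V | stage 3] = (1+2+3+11)/4 = 17/4.
E[V] = (3/10)·(24/5) + (3/5)·(23/4) + (1/10)·(17/4) = 1063/200.

1063/200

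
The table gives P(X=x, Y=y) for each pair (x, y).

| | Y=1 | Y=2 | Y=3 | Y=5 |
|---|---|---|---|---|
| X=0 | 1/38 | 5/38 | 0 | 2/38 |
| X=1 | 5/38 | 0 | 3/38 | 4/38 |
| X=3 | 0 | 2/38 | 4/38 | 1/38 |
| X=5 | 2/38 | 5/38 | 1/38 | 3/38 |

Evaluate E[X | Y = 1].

15/8

P(Y = 1) = 4/19.
Σ X·P over the event = 0·(1/38) + 1·(5/38) + 5·(2/38) = 15/38.
E[X | Y = 1] = (15/38) / (4/19) = 15/8.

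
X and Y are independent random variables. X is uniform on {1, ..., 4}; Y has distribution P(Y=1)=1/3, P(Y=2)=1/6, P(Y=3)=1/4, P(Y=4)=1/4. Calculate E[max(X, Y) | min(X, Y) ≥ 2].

7/2

P(min(X, Y) ≥ 2) = 1/2.
Summing max(X,Y)·P(x,y) over outcomes with min(X, Y) ≥ 2 gives 7/4.
E[max(X, Y) | min(X, Y) ≥ 2] = (7/4) / (1/2) = 7/2.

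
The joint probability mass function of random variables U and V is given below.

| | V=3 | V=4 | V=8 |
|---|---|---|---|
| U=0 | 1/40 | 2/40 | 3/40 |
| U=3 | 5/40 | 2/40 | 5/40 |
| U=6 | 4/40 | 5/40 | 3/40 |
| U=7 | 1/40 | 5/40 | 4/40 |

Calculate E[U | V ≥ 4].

P(V ≥ 4) = 29/40.
Σ U·P over the event = 0·(2/40) + 0·(3/40) + 3·(2/40) + 3·(5/40) + 6·(5/40) + 6·(3/40) + 7·(5/40) + 7·(4/40) = 33/10.
E[U | V ≥ 4] = (33/10) / (29/40) = 132/29.

132/29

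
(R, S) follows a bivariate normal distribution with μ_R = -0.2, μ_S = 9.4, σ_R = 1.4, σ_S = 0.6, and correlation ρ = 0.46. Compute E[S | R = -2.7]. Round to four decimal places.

8.9071

The regression of S on R has slope ρ·σ_S/σ_R and passes through (μ_R, μ_S).
E[S | R=-2.7] = 9.4 + (0.46)·(0.6/1.4)·(-2.7 − (-0.2)) = 9.4 + (0.197143)·(-2.5) = 8.9071.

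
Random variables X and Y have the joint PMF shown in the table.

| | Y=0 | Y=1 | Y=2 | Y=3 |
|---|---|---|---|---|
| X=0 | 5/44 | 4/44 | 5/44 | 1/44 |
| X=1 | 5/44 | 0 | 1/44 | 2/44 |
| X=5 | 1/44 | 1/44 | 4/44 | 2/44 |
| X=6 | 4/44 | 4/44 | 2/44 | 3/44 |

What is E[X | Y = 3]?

15/4

P(Y = 3) = 2/11.
Σ X·P over the event = 0·(1/44) + 1·(2/44) + 5·(2/44) + 6·(3/44) = 15/22.
E[X | Y = 3] = (15/22) / (2/11) = 15/4.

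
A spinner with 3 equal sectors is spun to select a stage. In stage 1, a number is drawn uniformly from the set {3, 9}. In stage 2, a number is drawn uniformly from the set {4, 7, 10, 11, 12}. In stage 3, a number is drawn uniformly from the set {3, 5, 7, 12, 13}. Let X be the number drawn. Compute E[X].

38/5

E[X | stage 1] = (3+9)/2 = 6.
E[X | stage 2] = (4+7+10+11+12)/5 = 44/5.
E[X | stage 3] = (3+5+7+12+13)/5 = 8.
By the law of total expectation,
E[X] = (1/3)·(6) + (1/3)·(44/5) + (1/3)·(8) = 38/5.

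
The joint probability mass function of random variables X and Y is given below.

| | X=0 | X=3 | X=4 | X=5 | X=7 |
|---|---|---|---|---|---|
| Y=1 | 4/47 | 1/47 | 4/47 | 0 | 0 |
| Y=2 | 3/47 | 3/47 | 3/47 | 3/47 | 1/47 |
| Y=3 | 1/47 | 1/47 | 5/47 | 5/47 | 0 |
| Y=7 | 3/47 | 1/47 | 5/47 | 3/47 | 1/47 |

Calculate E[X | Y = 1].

19/9

P(Y = 1) = 9/47.
Summing X·P(X=x,Y=y) over the conditioning event gives 19/47.
E[X | Y = 1] = (19/47) / (9/47) = 19/9.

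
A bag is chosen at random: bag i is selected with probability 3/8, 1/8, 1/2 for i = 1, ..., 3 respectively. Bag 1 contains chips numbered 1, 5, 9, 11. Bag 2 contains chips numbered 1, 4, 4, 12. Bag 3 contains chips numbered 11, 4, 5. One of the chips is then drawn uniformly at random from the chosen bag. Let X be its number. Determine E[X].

617/96

E[X | bag 1] = (1+5+9+11)/4 = 13/2.
E[X | bag 2] = (1+4+4+12)/4 = 21/4.
E[X | bag 3] = (11+4+5)/3 = 20/3.
By the law of total expectation,
E[X] = (3/8)·(13/2) + (1/8)·(21/4) + (1/2)·(20/3) = 617/96.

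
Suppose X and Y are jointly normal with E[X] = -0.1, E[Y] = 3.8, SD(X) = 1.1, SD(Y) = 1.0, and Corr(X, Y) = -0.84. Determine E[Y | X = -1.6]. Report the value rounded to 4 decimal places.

4.9455

The regression of Y on X has slope ρ·σ_Y/σ_X and passes through (μ_X, μ_Y).
E[Y | X=-1.6] = 3.8 + (-0.84)·(1.0/1.1)·(-1.6 − (-0.1)) = 3.8 + (-0.76364)·(-1.5) = 4.9455.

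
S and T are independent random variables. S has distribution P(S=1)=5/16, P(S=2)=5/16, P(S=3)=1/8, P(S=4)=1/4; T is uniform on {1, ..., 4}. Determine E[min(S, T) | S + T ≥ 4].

P(S + T ≥ 4) = 49/64.
Summing min(S,T)·P(x,y) over outcomes with S + T ≥ 4 gives 49/32.
E[min(S, T) | S + T ≥ 4] = (49/32) / (49/64) = 2.

2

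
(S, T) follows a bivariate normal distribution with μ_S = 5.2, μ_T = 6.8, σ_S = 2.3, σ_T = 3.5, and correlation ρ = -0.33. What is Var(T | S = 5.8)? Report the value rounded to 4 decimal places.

10.9160

The conditional variance in a bivariate normal is σ_T²(1 − ρ²), independent of x.
Var(T | S=5.8) = (3.5)²·(1 − (-0.33)²) = 12.25·0.8911 = 10.9160.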